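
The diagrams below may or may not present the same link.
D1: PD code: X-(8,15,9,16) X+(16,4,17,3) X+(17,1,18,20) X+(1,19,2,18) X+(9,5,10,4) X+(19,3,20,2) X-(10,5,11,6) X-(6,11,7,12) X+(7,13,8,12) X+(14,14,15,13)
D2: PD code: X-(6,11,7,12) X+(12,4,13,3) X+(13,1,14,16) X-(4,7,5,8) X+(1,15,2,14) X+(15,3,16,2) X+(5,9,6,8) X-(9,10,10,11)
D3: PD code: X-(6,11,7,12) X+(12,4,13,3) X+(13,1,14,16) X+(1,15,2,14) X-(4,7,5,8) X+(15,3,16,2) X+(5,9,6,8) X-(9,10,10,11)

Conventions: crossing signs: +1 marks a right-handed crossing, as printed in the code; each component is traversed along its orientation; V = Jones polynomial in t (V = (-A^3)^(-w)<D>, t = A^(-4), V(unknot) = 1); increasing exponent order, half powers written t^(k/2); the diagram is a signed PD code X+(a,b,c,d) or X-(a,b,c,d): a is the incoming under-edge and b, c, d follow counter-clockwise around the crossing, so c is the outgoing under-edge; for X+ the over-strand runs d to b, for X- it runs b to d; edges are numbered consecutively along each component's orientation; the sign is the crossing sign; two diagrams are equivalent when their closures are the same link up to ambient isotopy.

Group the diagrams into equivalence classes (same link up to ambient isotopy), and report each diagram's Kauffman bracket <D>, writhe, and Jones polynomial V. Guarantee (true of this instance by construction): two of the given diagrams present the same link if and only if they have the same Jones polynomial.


grouping into links: {D1, D2, D3}
V(D1) = t + t^3 - t^4  (w +4, c 10, <D> = -A^-4 + 1 + A^8)
V(D2) = t + t^3 - t^4  [8 crossings, <D> = -A^-10 + A^-6 + A^2, w = +2]
V(D3) = t + t^3 - t^4  [8 crossings, <D> = -A^-10 + A^-6 + A^2, w = +2]
why: all 3 diagrams share one V(t), hence one class


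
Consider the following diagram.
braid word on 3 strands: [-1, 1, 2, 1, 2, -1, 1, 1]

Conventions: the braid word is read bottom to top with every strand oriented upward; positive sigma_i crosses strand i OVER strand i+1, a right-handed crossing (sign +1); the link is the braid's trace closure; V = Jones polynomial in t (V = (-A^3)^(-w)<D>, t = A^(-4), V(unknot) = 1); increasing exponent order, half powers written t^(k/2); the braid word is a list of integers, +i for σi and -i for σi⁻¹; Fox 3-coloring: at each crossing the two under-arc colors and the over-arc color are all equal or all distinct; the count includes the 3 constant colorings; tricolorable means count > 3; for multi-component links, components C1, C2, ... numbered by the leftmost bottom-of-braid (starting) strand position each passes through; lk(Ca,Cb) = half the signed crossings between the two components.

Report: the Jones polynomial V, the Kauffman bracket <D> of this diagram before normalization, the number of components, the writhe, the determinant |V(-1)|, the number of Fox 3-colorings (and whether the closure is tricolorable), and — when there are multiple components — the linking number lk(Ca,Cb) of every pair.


V(t) = t + t^3 - t^4
bracket: -A^-4 + 1 + A^8, w = +4
1 component, writhe +4, over 8 crossings
det 3, colorings 9 of 3^8 — tricolorable
observation: |V(-1)| = 3: so tricolorable, since 3 divides 3


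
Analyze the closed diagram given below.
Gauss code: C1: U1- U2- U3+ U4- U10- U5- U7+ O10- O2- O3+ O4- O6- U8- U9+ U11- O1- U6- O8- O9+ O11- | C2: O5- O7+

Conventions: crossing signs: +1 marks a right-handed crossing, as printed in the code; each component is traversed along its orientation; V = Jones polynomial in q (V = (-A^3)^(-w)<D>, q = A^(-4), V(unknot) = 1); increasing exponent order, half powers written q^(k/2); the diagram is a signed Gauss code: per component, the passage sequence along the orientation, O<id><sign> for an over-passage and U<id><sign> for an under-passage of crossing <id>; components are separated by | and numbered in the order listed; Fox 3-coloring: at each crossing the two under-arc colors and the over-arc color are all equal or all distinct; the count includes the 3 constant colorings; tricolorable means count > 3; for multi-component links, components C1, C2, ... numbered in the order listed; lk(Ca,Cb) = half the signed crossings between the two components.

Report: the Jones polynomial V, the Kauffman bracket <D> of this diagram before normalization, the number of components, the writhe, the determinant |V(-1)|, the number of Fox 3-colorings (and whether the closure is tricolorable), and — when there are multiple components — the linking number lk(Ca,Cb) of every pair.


V = q^(-9/2) - q^(-5/2) - q^(-3/2) - q^(-1/2)
<D> = A^-13 + A^-9 + A^-5 - A^3 (w = -5)
2 components over 11 crossings, w = -5
lk(C1,C2): 0
27 Fox colorings among 3^12, |V(-1)| = 0: tricolorable
why: w = -5 (over 11 crossings) is diagram-only; (-A^3)^(5) removes it from V


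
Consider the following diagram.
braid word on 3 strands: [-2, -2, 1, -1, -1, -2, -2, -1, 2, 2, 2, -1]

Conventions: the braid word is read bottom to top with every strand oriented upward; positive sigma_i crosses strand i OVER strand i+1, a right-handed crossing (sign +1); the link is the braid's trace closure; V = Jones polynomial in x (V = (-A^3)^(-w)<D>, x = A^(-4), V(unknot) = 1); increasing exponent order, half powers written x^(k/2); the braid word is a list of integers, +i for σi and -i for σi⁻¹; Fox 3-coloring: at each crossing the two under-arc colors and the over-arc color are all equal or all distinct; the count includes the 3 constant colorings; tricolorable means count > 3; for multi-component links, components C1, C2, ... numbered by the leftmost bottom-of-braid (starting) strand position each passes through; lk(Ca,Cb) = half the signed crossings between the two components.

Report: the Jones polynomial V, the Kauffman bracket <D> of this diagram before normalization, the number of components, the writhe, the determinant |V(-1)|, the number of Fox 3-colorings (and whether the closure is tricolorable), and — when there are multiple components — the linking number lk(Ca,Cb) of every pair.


V = -x^-6 + x^-5 - x^-4 + 2x^-3 - x^-2 + x^-1
<D> = A^-8 - A^-4 + 2 - A^4 + A^8 - A^12 (w = -4)
1 component over 12 crossings, w = -4
3 Fox colorings among 3^12, |V(-1)| = 7: not tricolorable
why: the span of V is 5, forcing >= 5 crossings in any diagram


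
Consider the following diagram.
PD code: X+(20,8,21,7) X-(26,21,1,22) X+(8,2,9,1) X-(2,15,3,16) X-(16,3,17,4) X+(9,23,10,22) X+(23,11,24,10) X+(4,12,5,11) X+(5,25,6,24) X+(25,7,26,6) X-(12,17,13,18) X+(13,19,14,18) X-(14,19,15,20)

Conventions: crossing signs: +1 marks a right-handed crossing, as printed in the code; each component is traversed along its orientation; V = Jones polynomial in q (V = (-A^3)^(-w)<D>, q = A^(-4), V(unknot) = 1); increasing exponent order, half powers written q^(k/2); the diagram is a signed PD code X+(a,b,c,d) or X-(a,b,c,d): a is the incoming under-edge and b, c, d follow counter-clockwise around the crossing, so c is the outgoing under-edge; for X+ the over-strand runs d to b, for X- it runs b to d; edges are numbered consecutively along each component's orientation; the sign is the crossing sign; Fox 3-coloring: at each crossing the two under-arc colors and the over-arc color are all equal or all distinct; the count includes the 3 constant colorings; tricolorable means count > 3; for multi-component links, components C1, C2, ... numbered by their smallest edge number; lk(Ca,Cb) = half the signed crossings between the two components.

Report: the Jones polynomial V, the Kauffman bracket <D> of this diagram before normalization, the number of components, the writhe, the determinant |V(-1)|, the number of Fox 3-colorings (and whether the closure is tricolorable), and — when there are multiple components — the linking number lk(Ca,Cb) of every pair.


V(q) = -q^-2 + 3q^-1 - 4 + 6q - 6q^2 + 6q^3 - 5q^4 + 3q^5 - q^6
bracket: A^-15 - 3A^-11 + 5A^-7 - 6A^-3 + 6A - 6A^5 + 4A^9 - 3A^13 + A^17, w = +3
1 component, writhe +3, over 13 crossings
det 35, colorings 3 of 3^13 — not tricolorable
observation: V spans 8 powers of q: at least 8 crossings in any diagram


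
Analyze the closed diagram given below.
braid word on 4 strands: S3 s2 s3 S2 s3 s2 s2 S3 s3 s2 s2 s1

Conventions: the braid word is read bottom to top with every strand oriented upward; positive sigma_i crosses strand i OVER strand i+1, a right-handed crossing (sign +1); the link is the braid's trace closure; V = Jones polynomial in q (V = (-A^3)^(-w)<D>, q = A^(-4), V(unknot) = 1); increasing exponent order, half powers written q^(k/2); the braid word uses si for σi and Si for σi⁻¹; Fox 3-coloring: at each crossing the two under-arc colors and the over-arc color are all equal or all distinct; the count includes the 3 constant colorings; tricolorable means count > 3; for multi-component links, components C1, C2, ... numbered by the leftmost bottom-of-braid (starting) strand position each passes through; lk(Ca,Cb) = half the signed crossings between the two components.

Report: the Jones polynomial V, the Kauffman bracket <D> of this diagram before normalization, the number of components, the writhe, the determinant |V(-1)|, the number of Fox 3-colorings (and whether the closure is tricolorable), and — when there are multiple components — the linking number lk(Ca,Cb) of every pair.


V = -2q^(3/2) + q^(5/2) - 3q^(7/2) + 3q^(9/2) - 3q^(11/2) + 2q^(13/2) - q^(15/2) + q^(17/2)
<D> = A^-16 - A^-12 + 2A^-8 - 3A^-4 + 3 - 3A^4 + A^8 - 2A^12 (w = +6)
2 components over 12 crossings, w = +6
lk(C1,C2): 0
3 Fox colorings among 3^12, |V(-1)| = 16: not tricolorable
why: the 1 component pair carries total linking 0


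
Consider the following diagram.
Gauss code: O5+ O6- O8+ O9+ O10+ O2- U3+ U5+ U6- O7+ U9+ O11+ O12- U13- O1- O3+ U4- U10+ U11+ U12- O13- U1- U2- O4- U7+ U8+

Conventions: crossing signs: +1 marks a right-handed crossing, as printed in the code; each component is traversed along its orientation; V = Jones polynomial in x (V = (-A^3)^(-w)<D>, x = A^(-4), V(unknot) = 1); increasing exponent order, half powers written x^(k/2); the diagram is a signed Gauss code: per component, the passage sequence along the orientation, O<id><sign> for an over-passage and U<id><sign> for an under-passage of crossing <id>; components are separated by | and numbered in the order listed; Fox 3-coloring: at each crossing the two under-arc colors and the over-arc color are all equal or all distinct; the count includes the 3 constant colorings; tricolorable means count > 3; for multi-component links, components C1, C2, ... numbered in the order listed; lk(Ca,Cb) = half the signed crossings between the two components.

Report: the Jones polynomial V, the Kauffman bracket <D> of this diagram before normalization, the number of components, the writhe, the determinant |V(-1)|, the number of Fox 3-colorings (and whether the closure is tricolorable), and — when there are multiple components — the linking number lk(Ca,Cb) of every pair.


Jones polynomial: V(x) = -x^-3 + 2x^-2 - 2x^-1 + 3 - 2x + 2x^2 - x^3
<D> = A^-9 - 2A^-5 + 2A^-1 - 3A^3 + 2A^7 - 2A^11 + A^15; writhe +1
components 1, writhe +1 (13 crossings)
3-colorings: 3 of 3^13, det 13 — not tricolorable
note: w = +1 shifts under R1 moves; the (-A^3)^(-1) factor cancels that in V


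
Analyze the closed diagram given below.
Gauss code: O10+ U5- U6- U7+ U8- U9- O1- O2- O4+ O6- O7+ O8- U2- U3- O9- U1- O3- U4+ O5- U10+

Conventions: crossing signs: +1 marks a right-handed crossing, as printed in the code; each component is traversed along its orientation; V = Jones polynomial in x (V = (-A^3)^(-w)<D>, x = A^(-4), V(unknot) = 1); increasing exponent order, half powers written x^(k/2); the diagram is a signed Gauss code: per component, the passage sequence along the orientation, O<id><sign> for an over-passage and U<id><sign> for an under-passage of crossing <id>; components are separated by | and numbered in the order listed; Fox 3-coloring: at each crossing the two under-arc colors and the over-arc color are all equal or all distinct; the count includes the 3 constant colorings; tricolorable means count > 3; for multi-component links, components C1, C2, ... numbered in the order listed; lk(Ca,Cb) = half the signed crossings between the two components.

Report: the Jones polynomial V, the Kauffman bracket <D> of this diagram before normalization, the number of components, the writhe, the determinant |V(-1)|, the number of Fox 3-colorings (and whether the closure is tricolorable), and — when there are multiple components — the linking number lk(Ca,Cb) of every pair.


V(x) = -x^-4 + x^-3 + x^-1
bracket: A^-8 + 1 - A^4, w = -4
1 component, writhe -4, over 10 crossings
det 3, colorings 9 of 3^10 — tricolorable
observation: V spans 3 powers of x: at least 3 crossings in any diagram


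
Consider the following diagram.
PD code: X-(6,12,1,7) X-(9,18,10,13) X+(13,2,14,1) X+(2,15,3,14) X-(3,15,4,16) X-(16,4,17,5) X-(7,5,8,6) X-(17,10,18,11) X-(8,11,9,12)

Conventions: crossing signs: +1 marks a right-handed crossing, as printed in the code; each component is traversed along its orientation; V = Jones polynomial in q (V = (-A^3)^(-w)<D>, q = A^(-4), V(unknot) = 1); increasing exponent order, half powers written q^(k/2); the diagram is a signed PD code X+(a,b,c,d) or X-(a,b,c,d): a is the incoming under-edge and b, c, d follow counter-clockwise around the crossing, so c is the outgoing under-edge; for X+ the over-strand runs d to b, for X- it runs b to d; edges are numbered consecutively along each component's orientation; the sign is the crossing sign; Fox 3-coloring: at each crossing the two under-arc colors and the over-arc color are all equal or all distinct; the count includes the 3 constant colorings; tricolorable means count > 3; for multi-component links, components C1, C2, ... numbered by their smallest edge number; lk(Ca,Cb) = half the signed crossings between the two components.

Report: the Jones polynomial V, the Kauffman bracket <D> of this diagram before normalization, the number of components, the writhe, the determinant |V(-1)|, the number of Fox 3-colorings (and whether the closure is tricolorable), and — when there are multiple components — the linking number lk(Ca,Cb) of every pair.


V(q) = q^-5 + 2q^-3 + q^-1
bracket: -A^-11 - 2A^-3 - A^5, w = -5
3 components, writhe -5, over 9 crossings
lk(C1,C2) = -1
linking number lk(C1,C3) = 0
lk(C2,C3): -1
det 4, colorings 3 of 3^9 — not tricolorable
observation: summing lk over 3 pairs gives -2


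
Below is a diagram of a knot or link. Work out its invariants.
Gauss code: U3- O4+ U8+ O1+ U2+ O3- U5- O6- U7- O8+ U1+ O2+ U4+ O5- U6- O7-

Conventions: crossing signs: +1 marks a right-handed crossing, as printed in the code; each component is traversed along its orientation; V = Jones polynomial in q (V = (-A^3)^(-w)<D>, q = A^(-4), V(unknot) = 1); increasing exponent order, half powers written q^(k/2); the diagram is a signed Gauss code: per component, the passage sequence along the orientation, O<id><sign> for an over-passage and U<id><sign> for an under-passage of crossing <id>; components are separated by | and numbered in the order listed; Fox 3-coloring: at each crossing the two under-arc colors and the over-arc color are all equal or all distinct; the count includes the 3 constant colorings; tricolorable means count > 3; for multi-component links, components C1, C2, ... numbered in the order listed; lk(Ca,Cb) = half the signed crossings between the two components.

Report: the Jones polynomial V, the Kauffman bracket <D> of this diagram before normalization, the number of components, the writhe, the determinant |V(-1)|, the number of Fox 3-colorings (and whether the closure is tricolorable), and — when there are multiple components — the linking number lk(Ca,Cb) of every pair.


V(q) = q^-4 - 2q^-3 + 3q^-2 - 4q^-1 + 5 - 4q + 3q^2 - 2q^3 + q^4
bracket: A^-16 - 2A^-12 + 3A^-8 - 4A^-4 + 5 - 4A^4 + 3A^8 - 2A^12 + A^16, w = 0
1 component, writhe 0, over 8 crossings
det 25, colorings 3 of 3^8 — not tricolorable
observation: V spans 8 powers of q: at least 8 crossings in any diagram


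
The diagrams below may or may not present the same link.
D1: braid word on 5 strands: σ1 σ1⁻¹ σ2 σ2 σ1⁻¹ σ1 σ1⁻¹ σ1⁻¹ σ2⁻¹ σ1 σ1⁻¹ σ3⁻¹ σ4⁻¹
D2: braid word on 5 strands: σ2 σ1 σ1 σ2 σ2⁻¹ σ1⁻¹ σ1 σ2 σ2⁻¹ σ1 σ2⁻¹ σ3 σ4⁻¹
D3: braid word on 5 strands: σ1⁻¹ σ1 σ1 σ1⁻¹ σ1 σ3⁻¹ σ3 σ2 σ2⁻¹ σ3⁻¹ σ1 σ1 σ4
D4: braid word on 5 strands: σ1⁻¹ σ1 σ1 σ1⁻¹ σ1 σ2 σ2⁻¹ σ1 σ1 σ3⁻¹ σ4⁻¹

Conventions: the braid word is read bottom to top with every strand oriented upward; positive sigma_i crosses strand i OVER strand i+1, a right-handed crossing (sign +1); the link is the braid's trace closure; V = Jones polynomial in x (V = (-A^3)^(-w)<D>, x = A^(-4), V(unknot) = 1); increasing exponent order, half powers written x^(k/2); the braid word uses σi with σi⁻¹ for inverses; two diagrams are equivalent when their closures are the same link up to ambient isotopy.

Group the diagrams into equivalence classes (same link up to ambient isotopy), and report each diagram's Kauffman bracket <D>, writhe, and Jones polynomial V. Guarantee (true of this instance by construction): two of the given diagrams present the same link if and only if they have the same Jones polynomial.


classes: {D1} | {D2, D3, D4}
V(D1) = -x^(-5/2) - x^(-1/2)  [13 crossings, <D> = A^-7 + A, w = -3]
D2 (bracket -A^-9 + A^-1 + A^3 + A^7; 13 crossings at w = +3): V = -x^(1/2) - x^(3/2) - x^(5/2) + x^(9/2)
V(D3) = -x^(1/2) - x^(3/2) - x^(5/2) + x^(9/2)  [13 crossings, <D> = -A^-9 + A^-1 + A^3 + A^7, w = +3]
V(D4) = -x^(1/2) - x^(3/2) - x^(5/2) + x^(9/2)  (w +1, c 11, <D> = -A^-15 + A^-7 + A^-3 + A)
note: 2 values of V(x) split the 4 diagrams


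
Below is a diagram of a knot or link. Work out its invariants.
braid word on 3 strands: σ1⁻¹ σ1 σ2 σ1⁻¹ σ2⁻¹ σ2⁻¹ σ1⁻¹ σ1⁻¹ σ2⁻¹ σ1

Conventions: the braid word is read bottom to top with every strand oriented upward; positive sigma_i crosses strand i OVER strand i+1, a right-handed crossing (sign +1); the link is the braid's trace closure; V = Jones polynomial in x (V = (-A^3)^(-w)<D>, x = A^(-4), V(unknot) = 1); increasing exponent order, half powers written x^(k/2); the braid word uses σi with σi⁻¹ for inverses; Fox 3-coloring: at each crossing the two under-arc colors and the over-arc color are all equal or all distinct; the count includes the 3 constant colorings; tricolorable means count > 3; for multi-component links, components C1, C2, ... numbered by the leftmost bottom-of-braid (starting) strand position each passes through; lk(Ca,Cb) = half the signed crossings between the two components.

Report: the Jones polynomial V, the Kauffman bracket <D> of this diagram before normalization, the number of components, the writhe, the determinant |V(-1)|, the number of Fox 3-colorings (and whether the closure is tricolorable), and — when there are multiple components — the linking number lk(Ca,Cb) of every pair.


V = -x^-6 + x^-5 - x^-4 + 2x^-3 - x^-2 + x^-1
<D> = A^-8 - A^-4 + 2 - A^4 + A^8 - A^12 (w = -4)
1 component over 10 crossings, w = -4
3 Fox colorings among 3^10, |V(-1)| = 7: not tricolorable
why: w = -4 shifts under R1 moves; the (-A^3)^(4) factor cancels that in V


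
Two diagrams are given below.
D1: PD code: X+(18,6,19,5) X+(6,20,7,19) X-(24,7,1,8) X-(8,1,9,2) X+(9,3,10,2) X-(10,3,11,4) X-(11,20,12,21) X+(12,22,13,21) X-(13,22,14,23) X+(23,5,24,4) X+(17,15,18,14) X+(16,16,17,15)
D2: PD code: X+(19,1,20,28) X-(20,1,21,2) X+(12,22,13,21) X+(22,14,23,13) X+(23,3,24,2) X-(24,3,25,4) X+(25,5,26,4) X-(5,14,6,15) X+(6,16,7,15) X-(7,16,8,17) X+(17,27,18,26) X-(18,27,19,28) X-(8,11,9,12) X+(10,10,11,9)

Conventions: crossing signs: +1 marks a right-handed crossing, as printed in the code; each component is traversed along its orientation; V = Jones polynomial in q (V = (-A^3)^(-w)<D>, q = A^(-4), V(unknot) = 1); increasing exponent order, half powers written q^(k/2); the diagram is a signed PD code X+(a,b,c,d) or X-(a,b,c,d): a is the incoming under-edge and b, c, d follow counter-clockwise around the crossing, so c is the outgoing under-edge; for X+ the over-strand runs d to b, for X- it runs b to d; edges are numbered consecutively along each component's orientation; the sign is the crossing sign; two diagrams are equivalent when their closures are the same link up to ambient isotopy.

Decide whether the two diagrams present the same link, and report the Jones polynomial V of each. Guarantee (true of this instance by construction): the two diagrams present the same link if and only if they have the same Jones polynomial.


equivalent: no
V(D1) = q^-2 - q^-1 + 1 - q + q^2  (w +2, c 12, <D> = A^-2 - A^2 + A^6 - A^10 + A^14)
V(D2) = 1  (w +2, c 14, <D> = A^6)
why: comparing 2 Jones polynomials yields 2 groups


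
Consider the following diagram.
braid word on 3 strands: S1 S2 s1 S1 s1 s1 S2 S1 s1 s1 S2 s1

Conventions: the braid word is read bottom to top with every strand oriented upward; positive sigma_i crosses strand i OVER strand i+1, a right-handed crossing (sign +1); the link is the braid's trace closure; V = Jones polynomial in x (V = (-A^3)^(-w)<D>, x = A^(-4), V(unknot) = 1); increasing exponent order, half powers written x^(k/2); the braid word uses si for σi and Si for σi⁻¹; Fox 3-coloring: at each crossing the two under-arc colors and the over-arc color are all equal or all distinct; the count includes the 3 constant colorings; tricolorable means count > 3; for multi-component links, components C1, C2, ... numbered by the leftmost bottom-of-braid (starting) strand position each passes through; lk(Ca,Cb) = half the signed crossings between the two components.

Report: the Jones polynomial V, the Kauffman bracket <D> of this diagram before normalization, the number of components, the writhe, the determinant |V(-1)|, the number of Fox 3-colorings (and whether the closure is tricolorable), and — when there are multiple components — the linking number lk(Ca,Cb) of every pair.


V = -x^-3 + 2x^-2 - 2x^-1 + 3 - 2x + 2x^2 - x^3
<D> = -A^-12 + 2A^-8 - 2A^-4 + 3 - 2A^4 + 2A^8 - A^12 (w = 0)
1 component over 12 crossings, w = 0
3 Fox colorings among 3^12, |V(-1)| = 13: not tricolorable
why: V is palindromic (span 6, det 13): x -> 1/x fixes it; necessary, not sufficient, for amphichirality


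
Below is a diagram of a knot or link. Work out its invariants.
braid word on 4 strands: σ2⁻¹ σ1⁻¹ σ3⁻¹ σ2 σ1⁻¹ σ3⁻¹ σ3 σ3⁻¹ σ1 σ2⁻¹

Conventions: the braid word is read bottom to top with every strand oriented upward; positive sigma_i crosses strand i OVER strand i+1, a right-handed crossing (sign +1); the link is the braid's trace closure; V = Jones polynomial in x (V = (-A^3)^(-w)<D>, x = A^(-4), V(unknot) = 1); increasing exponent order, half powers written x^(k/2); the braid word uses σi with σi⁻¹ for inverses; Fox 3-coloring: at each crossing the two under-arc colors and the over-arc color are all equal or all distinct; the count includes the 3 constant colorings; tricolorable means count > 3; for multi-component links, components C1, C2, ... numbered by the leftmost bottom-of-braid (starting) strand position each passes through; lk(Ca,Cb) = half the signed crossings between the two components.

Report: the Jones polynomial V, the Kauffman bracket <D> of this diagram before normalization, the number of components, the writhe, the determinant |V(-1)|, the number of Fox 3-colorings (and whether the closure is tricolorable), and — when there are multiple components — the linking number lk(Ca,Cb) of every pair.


V(x) = -x^(-9/2) - x^(-5/2) + x^(-3/2) - x^(-1/2)
bracket: -A^-10 + A^-6 - A^-2 - A^6, w = -4
2 components, writhe -4, over 10 crossings
lk(C1,C2) = -2
det 4, colorings 3 of 3^10 — not tricolorable
observation: |V(-1)| = 4: so not tricolorable, since 3 does not divide 4


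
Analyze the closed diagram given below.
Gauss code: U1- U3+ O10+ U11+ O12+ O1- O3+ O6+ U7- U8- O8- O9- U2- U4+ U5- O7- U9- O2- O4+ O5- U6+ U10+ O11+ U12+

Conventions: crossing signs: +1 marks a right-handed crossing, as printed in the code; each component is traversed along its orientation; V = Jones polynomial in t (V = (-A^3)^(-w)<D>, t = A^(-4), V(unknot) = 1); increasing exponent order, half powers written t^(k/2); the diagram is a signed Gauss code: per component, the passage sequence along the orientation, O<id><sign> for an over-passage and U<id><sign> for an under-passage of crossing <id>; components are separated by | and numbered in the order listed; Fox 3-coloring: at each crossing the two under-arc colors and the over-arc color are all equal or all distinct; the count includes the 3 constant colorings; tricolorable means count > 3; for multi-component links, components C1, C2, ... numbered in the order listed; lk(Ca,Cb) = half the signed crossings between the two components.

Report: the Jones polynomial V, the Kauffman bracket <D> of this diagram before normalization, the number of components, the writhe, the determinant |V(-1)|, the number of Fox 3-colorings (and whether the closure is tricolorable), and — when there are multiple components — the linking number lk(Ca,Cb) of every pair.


V(t) = -t^-3 + t^-2 - t^-1 + 3 - t + t^2 - t^3
bracket: -A^-12 + A^-8 - A^-4 + 3 - A^4 + A^8 - A^12, w = 0
1 component, writhe 0, over 12 crossings
det 9, colorings 27 of 3^12 — tricolorable
observation: w = 0 shifts under R1 moves; the (-A^3)^(0) factor cancels that in V


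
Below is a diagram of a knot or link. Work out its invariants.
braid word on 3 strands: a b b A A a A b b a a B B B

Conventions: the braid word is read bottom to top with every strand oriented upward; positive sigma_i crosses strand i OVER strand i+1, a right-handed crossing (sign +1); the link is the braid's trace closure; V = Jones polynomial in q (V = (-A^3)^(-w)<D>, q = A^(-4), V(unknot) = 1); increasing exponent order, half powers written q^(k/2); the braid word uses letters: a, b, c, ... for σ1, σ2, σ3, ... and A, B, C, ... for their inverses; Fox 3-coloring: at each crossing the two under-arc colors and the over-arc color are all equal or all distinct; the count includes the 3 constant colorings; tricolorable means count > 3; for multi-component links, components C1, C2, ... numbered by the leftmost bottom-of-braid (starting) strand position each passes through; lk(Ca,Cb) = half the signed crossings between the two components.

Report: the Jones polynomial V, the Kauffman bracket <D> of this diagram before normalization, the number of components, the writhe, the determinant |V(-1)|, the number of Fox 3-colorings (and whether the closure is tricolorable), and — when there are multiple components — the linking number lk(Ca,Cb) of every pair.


V(q) = -q^-3 + 3q^-2 - 5q^-1 + 8 - 9q + 10q^2 - 9q^3 + 7q^4 - 5q^5 + 3q^6 - q^7
bracket: -A^-22 + 3A^-18 - 5A^-14 + 7A^-10 - 9A^-6 + 10A^-2 - 9A^2 + 8A^6 - 5A^10 + 3A^14 - A^18, w = +2
1 component, writhe +2, over 14 crossings
det 61, colorings 3 of 3^14 — not tricolorable
observation: V spans 10 powers of q: at least 10 crossings in any diagram


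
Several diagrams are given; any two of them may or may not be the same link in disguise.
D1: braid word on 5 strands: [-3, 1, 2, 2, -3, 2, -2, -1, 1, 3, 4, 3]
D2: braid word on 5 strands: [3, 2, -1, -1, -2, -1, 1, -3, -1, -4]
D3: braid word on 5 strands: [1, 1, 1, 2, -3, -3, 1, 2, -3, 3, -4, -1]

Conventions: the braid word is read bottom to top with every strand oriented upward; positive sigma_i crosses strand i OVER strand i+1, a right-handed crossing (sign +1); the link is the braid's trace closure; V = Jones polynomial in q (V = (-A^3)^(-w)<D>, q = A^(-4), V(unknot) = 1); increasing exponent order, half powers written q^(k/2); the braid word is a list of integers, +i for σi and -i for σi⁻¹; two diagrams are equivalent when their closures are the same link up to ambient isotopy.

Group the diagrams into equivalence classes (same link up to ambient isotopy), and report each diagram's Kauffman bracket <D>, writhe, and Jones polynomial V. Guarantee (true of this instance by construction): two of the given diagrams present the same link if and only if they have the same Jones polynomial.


equivalence classes: {D1} | {D2} | {D3}
D1 (bracket 1 + A^4 + A^8 + A^12; 12 crossings at w = +4): V = 1 + q + q^2 + q^3
V(D2) = q^-3 + q^-2 + q^-1 + 1  (w -4, c 10, <D> = A^-12 + A^-8 + A^-4 + 1)
D3 (bracket A^-14 - A^-10 + 2A^-6 - A^-2 + 2A^2 + A^10; 12 crossings at w = +2): V = q^-1 + 2q - q^2 + 2q^3 - q^4 + q^5
key observation: 3 values of V(q) split the 3 diagrams


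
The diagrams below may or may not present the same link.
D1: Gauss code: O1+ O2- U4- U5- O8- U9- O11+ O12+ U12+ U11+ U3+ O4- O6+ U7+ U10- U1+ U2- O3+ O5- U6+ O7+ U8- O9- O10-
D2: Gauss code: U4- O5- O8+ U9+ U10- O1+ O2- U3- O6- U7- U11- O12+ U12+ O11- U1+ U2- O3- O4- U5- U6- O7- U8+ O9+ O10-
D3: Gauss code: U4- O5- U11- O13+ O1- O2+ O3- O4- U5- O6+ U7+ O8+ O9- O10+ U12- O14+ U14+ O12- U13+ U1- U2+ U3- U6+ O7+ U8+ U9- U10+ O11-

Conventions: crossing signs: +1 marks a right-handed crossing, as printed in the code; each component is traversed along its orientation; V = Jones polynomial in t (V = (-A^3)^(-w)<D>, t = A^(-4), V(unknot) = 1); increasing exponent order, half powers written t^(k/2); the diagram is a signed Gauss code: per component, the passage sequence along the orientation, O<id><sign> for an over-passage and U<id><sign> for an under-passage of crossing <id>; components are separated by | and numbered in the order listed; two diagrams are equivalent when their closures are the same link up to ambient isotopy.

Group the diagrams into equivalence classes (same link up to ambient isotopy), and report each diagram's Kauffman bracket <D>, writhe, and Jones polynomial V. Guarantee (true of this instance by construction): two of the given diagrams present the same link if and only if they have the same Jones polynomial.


equivalence classes: {D1} | {D2} | {D3}
D1 (bracket -A^-4 + 2 - A^4 + 2A^8 - A^12 + A^16 - A^20; 12 crossings at w = 0): V = -t^-5 + t^-4 - t^-3 + 2t^-2 - t^-1 + 2 - t
V(D2) = -t^-6 + t^-5 - t^-4 + 2t^-3 - t^-2 + t^-1  (w -4, c 12, <D> = A^-8 - A^-4 + 2 - A^4 + A^8 - A^12)
V(D3) = -t^-3 + t^-2 - t^-1 + 3 - t + t^2 - t^3  [14 crossings, <D> = -A^-12 + A^-8 - A^-4 + 3 - A^4 + A^8 - A^12, w = 0]
key observation: 3 values of V(t) split the 3 diagrams


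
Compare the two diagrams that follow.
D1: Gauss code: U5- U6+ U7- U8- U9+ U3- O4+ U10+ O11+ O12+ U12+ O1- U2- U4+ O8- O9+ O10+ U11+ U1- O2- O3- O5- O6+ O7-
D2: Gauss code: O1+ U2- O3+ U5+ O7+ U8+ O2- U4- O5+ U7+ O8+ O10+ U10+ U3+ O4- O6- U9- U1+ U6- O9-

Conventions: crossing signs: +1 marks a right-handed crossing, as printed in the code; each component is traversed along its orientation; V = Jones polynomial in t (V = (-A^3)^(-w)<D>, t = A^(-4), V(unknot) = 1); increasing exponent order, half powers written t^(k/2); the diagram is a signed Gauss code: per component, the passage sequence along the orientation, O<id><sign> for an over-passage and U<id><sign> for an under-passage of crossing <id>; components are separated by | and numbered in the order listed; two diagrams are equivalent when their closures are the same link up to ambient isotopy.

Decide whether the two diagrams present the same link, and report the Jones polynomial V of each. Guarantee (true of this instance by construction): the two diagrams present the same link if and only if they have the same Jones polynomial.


equivalent: no
V(D1) = 1  (w 0, c 12, <D> = 1)
V(D2) = t^-1 - 1 + 2t - 2t^2 + 2t^3 - 2t^4 + t^5  (w +2, c 10, <D> = A^-14 - 2A^-10 + 2A^-6 - 2A^-2 + 2A^2 - A^6 + A^10)
why: comparing 2 Jones polynomials yields 2 groups


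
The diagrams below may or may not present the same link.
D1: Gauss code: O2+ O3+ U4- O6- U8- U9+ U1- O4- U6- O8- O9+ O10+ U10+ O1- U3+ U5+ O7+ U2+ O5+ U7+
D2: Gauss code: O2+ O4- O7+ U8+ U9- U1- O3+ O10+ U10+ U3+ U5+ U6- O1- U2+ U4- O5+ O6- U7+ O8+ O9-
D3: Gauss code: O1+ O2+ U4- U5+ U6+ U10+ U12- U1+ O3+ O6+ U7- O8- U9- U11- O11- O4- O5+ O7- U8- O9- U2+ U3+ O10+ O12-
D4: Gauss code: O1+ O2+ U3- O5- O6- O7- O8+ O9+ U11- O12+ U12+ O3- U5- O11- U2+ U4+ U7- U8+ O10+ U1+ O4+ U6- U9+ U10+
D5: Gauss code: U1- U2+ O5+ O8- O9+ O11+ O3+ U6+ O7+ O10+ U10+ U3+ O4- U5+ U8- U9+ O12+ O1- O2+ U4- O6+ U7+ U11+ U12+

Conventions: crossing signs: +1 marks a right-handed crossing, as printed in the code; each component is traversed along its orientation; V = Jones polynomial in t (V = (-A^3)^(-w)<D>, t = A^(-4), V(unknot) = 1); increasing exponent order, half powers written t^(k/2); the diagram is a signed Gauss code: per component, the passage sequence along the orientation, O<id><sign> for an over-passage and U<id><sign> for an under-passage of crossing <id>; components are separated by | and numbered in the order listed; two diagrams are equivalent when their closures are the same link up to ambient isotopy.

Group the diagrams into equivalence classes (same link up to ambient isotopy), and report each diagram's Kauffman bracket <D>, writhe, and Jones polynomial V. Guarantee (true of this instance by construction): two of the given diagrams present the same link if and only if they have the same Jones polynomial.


classes: {D1, D3, D4} | {D2} | {D5}
V(D1) = -t^-3 + t^-2 - t^-1 + 3 - t + t^2 - t^3  [10 crossings, <D> = -A^-6 + A^-2 - A^2 + 3A^6 - A^10 + A^14 - A^18, w = +2]
V(D2) = 1  [10 crossings, <D> = A^6, w = +2]
V(D3) = -t^-3 + t^-2 - t^-1 + 3 - t + t^2 - t^3  (w 0, c 12, <D> = -A^-12 + A^-8 - A^-4 + 3 - A^4 + A^8 - A^12)
V(D4) = -t^-3 + t^-2 - t^-1 + 3 - t + t^2 - t^3  (w +2, c 12, <D> = -A^-6 + A^-2 - A^2 + 3A^6 - A^10 + A^14 - A^18)
V(D5) = t - t^2 + 2t^3 - t^4 + t^5 - t^6  [12 crossings, <D> = -A^-6 + A^-2 - A^2 + 2A^6 - A^10 + A^14, w = +6]
insight: comparing 5 Jones polynomials yields 3 groups


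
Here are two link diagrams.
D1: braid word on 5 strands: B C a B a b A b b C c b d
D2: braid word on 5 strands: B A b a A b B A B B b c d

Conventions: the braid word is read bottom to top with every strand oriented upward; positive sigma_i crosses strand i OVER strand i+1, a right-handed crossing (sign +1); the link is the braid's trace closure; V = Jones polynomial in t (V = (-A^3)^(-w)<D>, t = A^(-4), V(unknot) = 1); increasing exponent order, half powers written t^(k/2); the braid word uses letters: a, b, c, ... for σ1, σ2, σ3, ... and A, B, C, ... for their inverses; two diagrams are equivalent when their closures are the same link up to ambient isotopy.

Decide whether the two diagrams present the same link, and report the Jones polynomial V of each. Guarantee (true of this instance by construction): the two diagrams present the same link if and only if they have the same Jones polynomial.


same link: no
V(D1) = -2t^(1/2) + t^(3/2) - 2t^(5/2) + t^(7/2) - t^(9/2) + t^(11/2)  [13 crossings, <D> = -A^-13 + A^-9 - A^-5 + 2A^-1 - A^3 + 2A^7, w = +3]
V(D2) = -t^(-9/2) - t^(-5/2) + t^(-3/2) - t^(-1/2)  [13 crossings, <D> = A^-1 - A^3 + A^7 + A^15, w = -1]
insight: 2 classes among 2 diagrams; unequal V(t) rules out equality


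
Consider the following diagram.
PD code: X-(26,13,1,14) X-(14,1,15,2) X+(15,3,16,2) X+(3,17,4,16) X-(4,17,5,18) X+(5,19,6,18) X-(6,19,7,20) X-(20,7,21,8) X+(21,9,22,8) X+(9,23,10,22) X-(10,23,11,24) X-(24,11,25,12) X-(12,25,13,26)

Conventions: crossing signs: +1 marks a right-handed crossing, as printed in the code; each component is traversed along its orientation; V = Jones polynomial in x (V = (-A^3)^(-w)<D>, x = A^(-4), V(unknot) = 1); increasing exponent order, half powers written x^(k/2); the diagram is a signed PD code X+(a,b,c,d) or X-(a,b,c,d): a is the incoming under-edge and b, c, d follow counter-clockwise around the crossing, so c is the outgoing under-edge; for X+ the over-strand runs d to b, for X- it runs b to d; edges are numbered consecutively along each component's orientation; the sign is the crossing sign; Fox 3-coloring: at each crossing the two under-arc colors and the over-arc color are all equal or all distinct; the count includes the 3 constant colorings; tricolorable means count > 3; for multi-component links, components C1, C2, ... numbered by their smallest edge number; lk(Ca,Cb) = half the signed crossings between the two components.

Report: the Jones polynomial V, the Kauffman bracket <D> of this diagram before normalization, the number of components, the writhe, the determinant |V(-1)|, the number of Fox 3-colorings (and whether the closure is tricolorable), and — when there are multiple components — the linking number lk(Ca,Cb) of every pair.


V = -x^-4 + x^-3 + x^-1
<D> = -A^-5 - A^3 + A^7 (w = -3)
1 component over 13 crossings, w = -3
9 Fox colorings among 3^13, |V(-1)| = 3: tricolorable
why: w = -3 (over 13 crossings) is diagram-only; (-A^3)^(3) removes it from V


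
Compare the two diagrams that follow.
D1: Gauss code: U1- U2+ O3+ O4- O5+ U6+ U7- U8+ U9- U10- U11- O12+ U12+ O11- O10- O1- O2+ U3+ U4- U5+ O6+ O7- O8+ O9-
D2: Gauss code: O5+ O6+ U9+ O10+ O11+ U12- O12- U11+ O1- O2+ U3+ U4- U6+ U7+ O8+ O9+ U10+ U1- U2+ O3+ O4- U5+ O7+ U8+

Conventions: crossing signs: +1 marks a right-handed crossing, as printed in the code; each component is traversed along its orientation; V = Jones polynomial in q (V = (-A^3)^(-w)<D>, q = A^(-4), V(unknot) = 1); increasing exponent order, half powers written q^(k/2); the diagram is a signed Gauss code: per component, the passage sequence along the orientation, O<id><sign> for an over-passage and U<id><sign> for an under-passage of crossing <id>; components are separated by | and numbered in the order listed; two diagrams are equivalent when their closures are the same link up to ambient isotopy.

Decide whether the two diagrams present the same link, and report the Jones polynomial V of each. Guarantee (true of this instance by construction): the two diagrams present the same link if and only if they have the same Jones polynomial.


same link: no
V(D1) = 1  [12 crossings, <D> = 1, w = 0]
V(D2) = q^2 + q^4 - q^5 + q^6 - q^7  [12 crossings, <D> = -A^-10 + A^-6 - A^-2 + A^2 + A^10, w = +6]
insight: V(q) takes 2 values over 2 diagrams, fixing the grouping


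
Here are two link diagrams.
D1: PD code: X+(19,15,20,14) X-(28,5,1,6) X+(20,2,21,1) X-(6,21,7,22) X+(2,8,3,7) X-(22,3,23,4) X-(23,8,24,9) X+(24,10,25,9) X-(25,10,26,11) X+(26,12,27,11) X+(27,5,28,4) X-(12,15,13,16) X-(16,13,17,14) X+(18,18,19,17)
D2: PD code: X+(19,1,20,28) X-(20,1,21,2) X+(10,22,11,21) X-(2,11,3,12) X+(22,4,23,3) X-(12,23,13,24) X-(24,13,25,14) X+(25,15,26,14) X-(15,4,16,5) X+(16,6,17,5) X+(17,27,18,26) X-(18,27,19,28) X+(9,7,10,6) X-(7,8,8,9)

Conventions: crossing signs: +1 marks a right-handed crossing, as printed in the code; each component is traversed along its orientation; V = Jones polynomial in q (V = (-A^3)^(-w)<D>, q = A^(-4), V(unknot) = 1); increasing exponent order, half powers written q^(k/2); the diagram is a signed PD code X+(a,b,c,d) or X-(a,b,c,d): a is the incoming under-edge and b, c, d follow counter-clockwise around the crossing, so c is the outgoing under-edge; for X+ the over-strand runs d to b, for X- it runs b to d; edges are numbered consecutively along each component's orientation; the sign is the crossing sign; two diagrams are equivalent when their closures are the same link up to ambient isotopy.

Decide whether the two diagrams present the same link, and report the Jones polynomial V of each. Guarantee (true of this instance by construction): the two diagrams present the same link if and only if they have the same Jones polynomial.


equivalent: yes
V(D1) = q^-2 - q^-1 + 1 - q + q^2  (w 0, c 14, <D> = A^-8 - A^-4 + 1 - A^4 + A^8)
D2 (bracket A^-8 - A^-4 + 1 - A^4 + A^8; 14 crossings at w = 0): V = q^-2 - q^-1 + 1 - q + q^2
why: Reidemeister moves carry D1 (14 crossings) to D2 (14)


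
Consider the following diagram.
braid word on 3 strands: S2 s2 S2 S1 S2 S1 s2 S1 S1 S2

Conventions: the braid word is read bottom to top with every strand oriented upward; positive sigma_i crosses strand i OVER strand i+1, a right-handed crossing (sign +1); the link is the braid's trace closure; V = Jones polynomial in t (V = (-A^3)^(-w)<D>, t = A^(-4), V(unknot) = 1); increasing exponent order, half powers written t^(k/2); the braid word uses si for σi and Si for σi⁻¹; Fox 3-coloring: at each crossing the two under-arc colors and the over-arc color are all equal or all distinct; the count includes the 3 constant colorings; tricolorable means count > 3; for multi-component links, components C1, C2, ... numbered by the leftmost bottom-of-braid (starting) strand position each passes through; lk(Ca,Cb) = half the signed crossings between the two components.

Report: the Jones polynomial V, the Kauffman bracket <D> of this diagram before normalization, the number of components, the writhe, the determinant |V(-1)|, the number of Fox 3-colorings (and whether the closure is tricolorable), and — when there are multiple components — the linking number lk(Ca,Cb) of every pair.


Jones polynomial: V(t) = t^-8 - 2t^-7 + t^-6 - 2t^-5 + 2t^-4 + t^-2
<D> = A^-10 + 2A^-2 - 2A^2 + A^6 - 2A^10 + A^14; writhe -6
components 1, writhe -6 (10 crossings)
3-colorings: 27 of 3^10, det 9 — tricolorable
note: det 9 = |V(-1)|; divisible by 3, so tricolorable
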